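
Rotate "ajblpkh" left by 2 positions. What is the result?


Input: "ajblpkh", rotate left by 2
First 2 characters: "aj"
Remaining characters: "blpkh"
Concatenate remaining + first: "blpkh" + "aj" = "blpkhaj"

blpkhaj


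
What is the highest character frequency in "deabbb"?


Input: deabbb
Character counts:
  'a': 1
  'b': 3
  'd': 1
  'e': 1
Maximum frequency: 3

3


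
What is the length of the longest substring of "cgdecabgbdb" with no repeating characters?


Input: "cgdecabgbdb"
Sliding window (track last position of each char):
  Position 0 ('c'): window [0,0] length 1 -- new best
  Position 1 ('g'): window [0,1] length 2 -- new best
  Position 2 ('d'): window [0,2] length 3 -- new best
  Position 3 ('e'): window [0,3] length 4 -- new best
  Position 4 ('c'): repeat (last at 0), move window start to 1
  Position 4 ('c'): window [1,4] length 4
  Position 5 ('a'): window [1,5] length 5 -- new best
  Position 6 ('b'): window [1,6] length 6 -- new best
  Position 7 ('g'): repeat (last at 1), move window start to 2
  Position 7 ('g'): window [2,7] length 6
  Position 8 ('b'): repeat (last at 6), move window start to 7
  Position 8 ('b'): window [7,8] length 2
  Position 9 ('d'): window [7,9] length 3
  Position 10 ('b'): repeat (last at 8), move window start to 9
  Position 10 ('b'): window [9,10] length 2
Longest substring with no repeats: "gdecab" with length 6

6


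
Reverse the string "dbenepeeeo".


Input: dbenepeeeo
Reading characters right to left:
  Position 9: 'o'
  Position 8: 'e'
  Position 7: 'e'
  Position 6: 'e'
  Position 5: 'p'
  Position 4: 'e'
  Position 3: 'n'
  Position 2: 'e'
  Position 1: 'b'
  Position 0: 'd'
Reversed: oeeepenebd

oeeepenebd


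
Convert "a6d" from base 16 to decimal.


Input: "a6d" in base 16
Positional expansion:
  Digit 'a' (value 10) x 16^2 = 2560
  Digit '6' (value 6) x 16^1 = 96
  Digit 'd' (value 13) x 16^0 = 13
Sum = 2669

2669


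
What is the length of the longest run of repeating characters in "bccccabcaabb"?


Input: "bccccabcaabb"
Scanning for longest run:
  Position 1 ('c'): new char, reset run to 1
  Position 2 ('c'): continues run of 'c', length=2
  Position 3 ('c'): continues run of 'c', length=3
  Position 4 ('c'): continues run of 'c', length=4
  Position 5 ('a'): new char, reset run to 1
  Position 6 ('b'): new char, reset run to 1
  Position 7 ('c'): new char, reset run to 1
  Position 8 ('a'): new char, reset run to 1
  Position 9 ('a'): continues run of 'a', length=2
  Position 10 ('b'): new char, reset run to 1
  Position 11 ('b'): continues run of 'b', length=2
Longest run: 'c' with length 4

4


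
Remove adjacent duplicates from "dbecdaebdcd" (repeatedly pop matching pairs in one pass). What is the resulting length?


Input: dbecdaebdcd
Stack-based adjacent duplicate removal:
  Read 'd': push. Stack: d
  Read 'b': push. Stack: db
  Read 'e': push. Stack: dbe
  Read 'c': push. Stack: dbec
  Read 'd': push. Stack: dbecd
  Read 'a': push. Stack: dbecda
  Read 'e': push. Stack: dbecdae
  Read 'b': push. Stack: dbecdaeb
  Read 'd': push. Stack: dbecdaebd
  Read 'c': push. Stack: dbecdaebdc
  Read 'd': push. Stack: dbecdaebdcd
Final stack: "dbecdaebdcd" (length 11)

11


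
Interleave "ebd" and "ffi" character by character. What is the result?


Interleaving "ebd" and "ffi":
  Position 0: 'e' from first, 'f' from second => "ef"
  Position 1: 'b' from first, 'f' from second => "bf"
  Position 2: 'd' from first, 'i' from second => "di"
Result: efbfdi

efbfdi


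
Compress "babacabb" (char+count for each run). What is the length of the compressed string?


Input: babacabb
Runs:
  'b' x 1 => "b1"
  'a' x 1 => "a1"
  'b' x 1 => "b1"
  'a' x 1 => "a1"
  'c' x 1 => "c1"
  'a' x 1 => "a1"
  'b' x 2 => "b2"
Compressed: "b1a1b1a1c1a1b2"
Compressed length: 14

14


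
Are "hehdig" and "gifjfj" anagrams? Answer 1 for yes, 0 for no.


Strings: "hehdig", "gifjfj"
Sorted first:  deghhi
Sorted second: ffgijj
Differ at position 0: 'd' vs 'f' => not anagrams

0


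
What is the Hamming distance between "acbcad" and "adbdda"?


Comparing "acbcad" and "adbdda" position by position:
  Position 0: 'a' vs 'a' => same
  Position 1: 'c' vs 'd' => differ
  Position 2: 'b' vs 'b' => same
  Position 3: 'c' vs 'd' => differ
  Position 4: 'a' vs 'd' => differ
  Position 5: 'd' vs 'a' => differ
Total differences (Hamming distance): 4

4


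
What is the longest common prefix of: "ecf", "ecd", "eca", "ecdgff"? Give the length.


Words: ecf, ecd, eca, ecdgff
  Position 0: all 'e' => match
  Position 1: all 'c' => match
  Position 2: ('f', 'd', 'a', 'd') => mismatch, stop
LCP = "ec" (length 2)

2


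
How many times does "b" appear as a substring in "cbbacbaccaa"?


Searching for "b" in "cbbacbaccaa"
Scanning each position:
  Position 0: "c" => no
  Position 1: "b" => MATCH
  Position 2: "b" => MATCH
  Position 3: "a" => no
  Position 4: "c" => no
  Position 5: "b" => MATCH
  Position 6: "a" => no
  Position 7: "c" => no
  Position 8: "c" => no
  Position 9: "a" => no
  Position 10: "a" => no
Total occurrences: 3

3


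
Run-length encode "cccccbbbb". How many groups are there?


Input: cccccbbbb
Scanning for consecutive runs:
  Group 1: 'c' x 5 (positions 0-4)
  Group 2: 'b' x 4 (positions 5-8)
Total groups: 2

2


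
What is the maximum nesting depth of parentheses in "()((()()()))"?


Input: "()((()()()))"
Tracking depth:
  Position 0 '(': depth becomes 1
  Position 1 ')': depth becomes 0
  Position 2 '(': depth becomes 1
  Position 3 '(': depth becomes 2
  Position 4 '(': depth becomes 3
  Position 5 ')': depth becomes 2
  Position 6 '(': depth becomes 3
  Position 7 ')': depth becomes 2
  Position 8 '(': depth becomes 3
  Position 9 ')': depth becomes 2
  Position 10 ')': depth becomes 1
  Position 11 ')': depth becomes 0
Maximum depth reached: 3

3


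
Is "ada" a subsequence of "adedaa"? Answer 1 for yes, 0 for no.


Check if "ada" is a subsequence of "adedaa"
Greedy scan:
  Position 0 ('a'): matches sub[0] = 'a'
  Position 1 ('d'): matches sub[1] = 'd'
  Position 2 ('e'): no match needed
  Position 3 ('d'): no match needed
  Position 4 ('a'): matches sub[2] = 'a'
  Position 5 ('a'): no match needed
All 3 characters matched => is a subsequence

1


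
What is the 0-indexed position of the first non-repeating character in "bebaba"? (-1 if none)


Input: bebaba
Character frequencies:
  'a': 2
  'b': 3
  'e': 1
Scanning left to right for freq == 1:
  Position 0 ('b'): freq=3, skip
  Position 1 ('e'): unique! => answer = 1

1


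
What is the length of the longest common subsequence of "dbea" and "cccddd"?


LCS of "dbea" and "cccddd"
DP table:
           c    c    c    d    d    d
      0    0    0    0    0    0    0
  d   0    0    0    0    1    1    1
  b   0    0    0    0    1    1    1
  e   0    0    0    0    1    1    1
  a   0    0    0    0    1    1    1
LCS length = dp[4][6] = 1

1


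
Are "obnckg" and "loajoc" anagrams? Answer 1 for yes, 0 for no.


Strings: "obnckg", "loajoc"
Sorted first:  bcgkno
Sorted second: acjloo
Differ at position 0: 'b' vs 'a' => not anagrams

0


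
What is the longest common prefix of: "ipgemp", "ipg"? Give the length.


Words: ipgemp, ipg
  Position 0: all 'i' => match
  Position 1: all 'p' => match
  Position 2: all 'g' => match
LCP = "ipg" (length 3)

3


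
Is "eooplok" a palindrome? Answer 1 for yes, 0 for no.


Input: eooplok
Reversed: kolpooe
  Compare pos 0 ('e') with pos 6 ('k'): MISMATCH
  Compare pos 1 ('o') with pos 5 ('o'): match
  Compare pos 2 ('o') with pos 4 ('l'): MISMATCH
Result: not a palindrome

0


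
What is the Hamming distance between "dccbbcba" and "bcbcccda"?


Comparing "dccbbcba" and "bcbcccda" position by position:
  Position 0: 'd' vs 'b' => differ
  Position 1: 'c' vs 'c' => same
  Position 2: 'c' vs 'b' => differ
  Position 3: 'b' vs 'c' => differ
  Position 4: 'b' vs 'c' => differ
  Position 5: 'c' vs 'c' => same
  Position 6: 'b' vs 'd' => differ
  Position 7: 'a' vs 'a' => same
Total differences (Hamming distance): 5

5


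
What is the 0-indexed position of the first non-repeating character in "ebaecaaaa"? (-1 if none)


Input: ebaecaaaa
Character frequencies:
  'a': 5
  'b': 1
  'c': 1
  'e': 2
Scanning left to right for freq == 1:
  Position 0 ('e'): freq=2, skip
  Position 1 ('b'): unique! => answer = 1

1


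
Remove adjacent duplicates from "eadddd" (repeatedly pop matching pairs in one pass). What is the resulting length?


Input: eadddd
Stack-based adjacent duplicate removal:
  Read 'e': push. Stack: e
  Read 'a': push. Stack: ea
  Read 'd': push. Stack: ead
  Read 'd': matches stack top 'd' => pop. Stack: ea
  Read 'd': push. Stack: ead
  Read 'd': matches stack top 'd' => pop. Stack: ea
Final stack: "ea" (length 2)

2


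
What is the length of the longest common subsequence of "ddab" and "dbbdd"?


LCS of "ddab" and "dbbdd"
DP table:
           d    b    b    d    d
      0    0    0    0    0    0
  d   0    1    1    1    1    1
  d   0    1    1    1    2    2
  a   0    1    1    1    2    2
  b   0    1    2    2    2    2
LCS length = dp[4][5] = 2

2


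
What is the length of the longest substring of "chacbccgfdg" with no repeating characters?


Input: "chacbccgfdg"
Sliding window (track last position of each char):
  Position 0 ('c'): window [0,0] length 1 -- new best
  Position 1 ('h'): window [0,1] length 2 -- new best
  Position 2 ('a'): window [0,2] length 3 -- new best
  Position 3 ('c'): repeat (last at 0), move window start to 1
  Position 3 ('c'): window [1,3] length 3
  Position 4 ('b'): window [1,4] length 4 -- new best
  Position 5 ('c'): repeat (last at 3), move window start to 4
  Position 5 ('c'): window [4,5] length 2
  Position 6 ('c'): repeat (last at 5), move window start to 6
  Position 6 ('c'): window [6,6] length 1
  Position 7 ('g'): window [6,7] length 2
  Position 8 ('f'): window [6,8] length 3
  Position 9 ('d'): window [6,9] length 4
  Position 10 ('g'): repeat (last at 7), move window start to 8
  Position 10 ('g'): window [8,10] length 3
Longest substring with no repeats: "hacb" with length 4

4


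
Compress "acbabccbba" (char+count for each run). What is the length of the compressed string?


Input: acbabccbba
Runs:
  'a' x 1 => "a1"
  'c' x 1 => "c1"
  'b' x 1 => "b1"
  'a' x 1 => "a1"
  'b' x 1 => "b1"
  'c' x 2 => "c2"
  'b' x 2 => "b2"
  'a' x 1 => "a1"
Compressed: "a1c1b1a1b1c2b2a1"
Compressed length: 16

16


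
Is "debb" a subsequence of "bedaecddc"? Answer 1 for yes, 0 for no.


Check if "debb" is a subsequence of "bedaecddc"
Greedy scan:
  Position 0 ('b'): no match needed
  Position 1 ('e'): no match needed
  Position 2 ('d'): matches sub[0] = 'd'
  Position 3 ('a'): no match needed
  Position 4 ('e'): matches sub[1] = 'e'
  Position 5 ('c'): no match needed
  Position 6 ('d'): no match needed
  Position 7 ('d'): no match needed
  Position 8 ('c'): no match needed
Only matched 2/4 characters => not a subsequence

0


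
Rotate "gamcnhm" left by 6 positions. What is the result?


Input: "gamcnhm", rotate left by 6
First 6 characters: "gamcnh"
Remaining characters: "m"
Concatenate remaining + first: "m" + "gamcnh" = "mgamcnh"

mgamcnh


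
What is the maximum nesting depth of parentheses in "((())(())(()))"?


Input: "((())(())(()))"
Tracking depth:
  Position 0 '(': depth becomes 1
  Position 1 '(': depth becomes 2
  Position 2 '(': depth becomes 3
  Position 3 ')': depth becomes 2
  Position 4 ')': depth becomes 1
  Position 5 '(': depth becomes 2
  Position 6 '(': depth becomes 3
  Position 7 ')': depth becomes 2
  Position 8 ')': depth becomes 1
  Position 9 '(': depth becomes 2
  Position 10 '(': depth becomes 3
  Position 11 ')': depth becomes 2
  Position 12 ')': depth becomes 1
  Position 13 ')': depth becomes 0
Maximum depth reached: 3

3


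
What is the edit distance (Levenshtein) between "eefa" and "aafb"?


Computing edit distance: "eefa" -> "aafb"
DP table:
           a    a    f    b
      0    1    2    3    4
  e   1    1    2    3    4
  e   2    2    2    3    4
  f   3    3    3    2    3
  a   4    3    3    3    3
Edit distance = dp[4][4] = 3

3


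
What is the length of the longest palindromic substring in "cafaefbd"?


Input: "cafaefbd"
Checking substrings for palindromes:
  [1:4] "afa" (len 3) => palindrome
Longest palindromic substring: "afa" with length 3

3


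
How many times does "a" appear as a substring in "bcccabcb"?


Searching for "a" in "bcccabcb"
Scanning each position:
  Position 0: "b" => no
  Position 1: "c" => no
  Position 2: "c" => no
  Position 3: "c" => no
  Position 4: "a" => MATCH
  Position 5: "b" => no
  Position 6: "c" => no
  Position 7: "b" => no
Total occurrences: 1

1


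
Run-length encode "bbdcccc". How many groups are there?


Input: bbdcccc
Scanning for consecutive runs:
  Group 1: 'b' x 2 (positions 0-1)
  Group 2: 'd' x 1 (positions 2-2)
  Group 3: 'c' x 4 (positions 3-6)
Total groups: 3

3


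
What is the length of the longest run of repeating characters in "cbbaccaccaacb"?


Input: "cbbaccaccaacb"
Scanning for longest run:
  Position 1 ('b'): new char, reset run to 1
  Position 2 ('b'): continues run of 'b', length=2
  Position 3 ('a'): new char, reset run to 1
  Position 4 ('c'): new char, reset run to 1
  Position 5 ('c'): continues run of 'c', length=2
  Position 6 ('a'): new char, reset run to 1
  Position 7 ('c'): new char, reset run to 1
  Position 8 ('c'): continues run of 'c', length=2
  Position 9 ('a'): new char, reset run to 1
  Position 10 ('a'): continues run of 'a', length=2
  Position 11 ('c'): new char, reset run to 1
  Position 12 ('b'): new char, reset run to 1
Longest run: 'b' with length 2

2


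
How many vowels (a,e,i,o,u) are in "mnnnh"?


Input: mnnnh
Checking each character:
  'm' at position 0: consonant
  'n' at position 1: consonant
  'n' at position 2: consonant
  'n' at position 3: consonant
  'h' at position 4: consonant
Total vowels: 0

0


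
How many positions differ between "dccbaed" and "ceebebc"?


Comparing "dccbaed" and "ceebebc" position by position:
  Position 0: 'd' vs 'c' => DIFFER
  Position 1: 'c' vs 'e' => DIFFER
  Position 2: 'c' vs 'e' => DIFFER
  Position 3: 'b' vs 'b' => same
  Position 4: 'a' vs 'e' => DIFFER
  Position 5: 'e' vs 'b' => DIFFER
  Position 6: 'd' vs 'c' => DIFFER
Positions that differ: 6

6


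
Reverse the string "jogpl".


Input: jogpl
Reading characters right to left:
  Position 4: 'l'
  Position 3: 'p'
  Position 2: 'g'
  Position 1: 'o'
  Position 0: 'j'
Reversed: lpgoj

lpgoj


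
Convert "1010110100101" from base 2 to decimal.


Input: "1010110100101" in base 2
Positional expansion:
  Digit '1' (value 1) x 2^12 = 4096
  Digit '0' (value 0) x 2^11 = 0
  Digit '1' (value 1) x 2^10 = 1024
  Digit '0' (value 0) x 2^9 = 0
  Digit '1' (value 1) x 2^8 = 256
  Digit '1' (value 1) x 2^7 = 128
  Digit '0' (value 0) x 2^6 = 0
  Digit '1' (value 1) x 2^5 = 32
  Digit '0' (value 0) x 2^4 = 0
  Digit '0' (value 0) x 2^3 = 0
  Digit '1' (value 1) x 2^2 = 4
  Digit '0' (value 0) x 2^1 = 0
  Digit '1' (value 1) x 2^0 = 1
Sum = 5541

5541


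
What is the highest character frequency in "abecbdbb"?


Input: abecbdbb
Character counts:
  'a': 1
  'b': 4
  'c': 1
  'd': 1
  'e': 1
Maximum frequency: 4

4


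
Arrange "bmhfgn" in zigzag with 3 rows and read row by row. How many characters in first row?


Zigzag "bmhfgn" into 3 rows:
Placing characters:
  'b' => row 0
  'm' => row 1
  'h' => row 2
  'f' => row 1
  'g' => row 0
  'n' => row 1
Rows:
  Row 0: "bg"
  Row 1: "mfn"
  Row 2: "h"
First row length: 2

2


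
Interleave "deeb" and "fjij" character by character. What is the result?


Interleaving "deeb" and "fjij":
  Position 0: 'd' from first, 'f' from second => "df"
  Position 1: 'e' from first, 'j' from second => "ej"
  Position 2: 'e' from first, 'i' from second => "ei"
  Position 3: 'b' from first, 'j' from second => "bj"
Result: dfejeibj

dfejeibj


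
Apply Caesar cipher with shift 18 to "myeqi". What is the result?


Caesar cipher: shift "myeqi" by 18
  'm' (pos 12) + 18 = pos 4 = 'e'
  'y' (pos 24) + 18 = pos 16 = 'q'
  'e' (pos 4) + 18 = pos 22 = 'w'
  'q' (pos 16) + 18 = pos 8 = 'i'
  'i' (pos 8) + 18 = pos 0 = 'a'
Result: eqwia

eqwia


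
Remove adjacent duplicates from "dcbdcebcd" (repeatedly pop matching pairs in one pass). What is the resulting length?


Input: dcbdcebcd
Stack-based adjacent duplicate removal:
  Read 'd': push. Stack: d
  Read 'c': push. Stack: dc
  Read 'b': push. Stack: dcb
  Read 'd': push. Stack: dcbd
  Read 'c': push. Stack: dcbdc
  Read 'e': push. Stack: dcbdce
  Read 'b': push. Stack: dcbdceb
  Read 'c': push. Stack: dcbdcebc
  Read 'd': push. Stack: dcbdcebcd
Final stack: "dcbdcebcd" (length 9)

9


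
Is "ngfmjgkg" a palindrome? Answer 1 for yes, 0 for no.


Input: ngfmjgkg
Reversed: gkgjmfgn
  Compare pos 0 ('n') with pos 7 ('g'): MISMATCH
  Compare pos 1 ('g') with pos 6 ('k'): MISMATCH
  Compare pos 2 ('f') with pos 5 ('g'): MISMATCH
  Compare pos 3 ('m') with pos 4 ('j'): MISMATCH
Result: not a palindrome

0


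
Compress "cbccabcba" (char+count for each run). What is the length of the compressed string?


Input: cbccabcba
Runs:
  'c' x 1 => "c1"
  'b' x 1 => "b1"
  'c' x 2 => "c2"
  'a' x 1 => "a1"
  'b' x 1 => "b1"
  'c' x 1 => "c1"
  'b' x 1 => "b1"
  'a' x 1 => "a1"
Compressed: "c1b1c2a1b1c1b1a1"
Compressed length: 16

16


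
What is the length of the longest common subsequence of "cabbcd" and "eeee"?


LCS of "cabbcd" and "eeee"
DP table:
           e    e    e    e
      0    0    0    0    0
  c   0    0    0    0    0
  a   0    0    0    0    0
  b   0    0    0    0    0
  b   0    0    0    0    0
  c   0    0    0    0    0
  d   0    0    0    0    0
LCS length = dp[6][4] = 0

0


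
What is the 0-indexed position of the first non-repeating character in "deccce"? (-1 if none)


Input: deccce
Character frequencies:
  'c': 3
  'd': 1
  'e': 2
Scanning left to right for freq == 1:
  Position 0 ('d'): unique! => answer = 0

0


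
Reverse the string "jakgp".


Input: jakgp
Reading characters right to left:
  Position 4: 'p'
  Position 3: 'g'
  Position 2: 'k'
  Position 1: 'a'
  Position 0: 'j'
Reversed: pgkaj

pgkaj


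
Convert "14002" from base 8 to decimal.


Input: "14002" in base 8
Positional expansion:
  Digit '1' (value 1) x 8^4 = 4096
  Digit '4' (value 4) x 8^3 = 2048
  Digit '0' (value 0) x 8^2 = 0
  Digit '0' (value 0) x 8^1 = 0
  Digit '2' (value 2) x 8^0 = 2
Sum = 6146

6146


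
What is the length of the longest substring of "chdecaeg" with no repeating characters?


Input: "chdecaeg"
Sliding window (track last position of each char):
  Position 0 ('c'): window [0,0] length 1 -- new best
  Position 1 ('h'): window [0,1] length 2 -- new best
  Position 2 ('d'): window [0,2] length 3 -- new best
  Position 3 ('e'): window [0,3] length 4 -- new best
  Position 4 ('c'): repeat (last at 0), move window start to 1
  Position 4 ('c'): window [1,4] length 4
  Position 5 ('a'): window [1,5] length 5 -- new best
  Position 6 ('e'): repeat (last at 3), move window start to 4
  Position 6 ('e'): window [4,6] length 3
  Position 7 ('g'): window [4,7] length 4
Longest substring with no repeats: "hdeca" with length 5

5


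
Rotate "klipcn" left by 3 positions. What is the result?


Input: "klipcn", rotate left by 3
First 3 characters: "kli"
Remaining characters: "pcn"
Concatenate remaining + first: "pcn" + "kli" = "pcnkli"

pcnkli


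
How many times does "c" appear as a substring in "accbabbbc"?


Searching for "c" in "accbabbbc"
Scanning each position:
  Position 0: "a" => no
  Position 1: "c" => MATCH
  Position 2: "c" => MATCH
  Position 3: "b" => no
  Position 4: "a" => no
  Position 5: "b" => no
  Position 6: "b" => no
  Position 7: "b" => no
  Position 8: "c" => MATCH
Total occurrences: 3

3


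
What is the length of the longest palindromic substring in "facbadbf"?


Input: "facbadbf"
Checking substrings for palindromes:
  No multi-char palindromic substrings found
Longest palindromic substring: "f" with length 1

1


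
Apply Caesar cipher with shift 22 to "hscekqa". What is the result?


Caesar cipher: shift "hscekqa" by 22
  'h' (pos 7) + 22 = pos 3 = 'd'
  's' (pos 18) + 22 = pos 14 = 'o'
  'c' (pos 2) + 22 = pos 24 = 'y'
  'e' (pos 4) + 22 = pos 0 = 'a'
  'k' (pos 10) + 22 = pos 6 = 'g'
  'q' (pos 16) + 22 = pos 12 = 'm'
  'a' (pos 0) + 22 = pos 22 = 'w'
Result: doyagmw

doyagmw


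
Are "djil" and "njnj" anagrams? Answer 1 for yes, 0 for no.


Strings: "djil", "njnj"
Sorted first:  dijl
Sorted second: jjnn
Differ at position 0: 'd' vs 'j' => not anagrams

0


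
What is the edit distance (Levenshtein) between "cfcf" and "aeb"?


Computing edit distance: "cfcf" -> "aeb"
DP table:
           a    e    b
      0    1    2    3
  c   1    1    2    3
  f   2    2    2    3
  c   3    3    3    3
  f   4    4    4    4
Edit distance = dp[4][3] = 4

4


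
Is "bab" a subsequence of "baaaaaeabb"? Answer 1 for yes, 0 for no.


Check if "bab" is a subsequence of "baaaaaeabb"
Greedy scan:
  Position 0 ('b'): matches sub[0] = 'b'
  Position 1 ('a'): matches sub[1] = 'a'
  Position 2 ('a'): no match needed
  Position 3 ('a'): no match needed
  Position 4 ('a'): no match needed
  Position 5 ('a'): no match needed
  Position 6 ('e'): no match needed
  Position 7 ('a'): no match needed
  Position 8 ('b'): matches sub[2] = 'b'
  Position 9 ('b'): no match needed
All 3 characters matched => is a subsequence

1


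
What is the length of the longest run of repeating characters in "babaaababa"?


Input: "babaaababa"
Scanning for longest run:
  Position 1 ('a'): new char, reset run to 1
  Position 2 ('b'): new char, reset run to 1
  Position 3 ('a'): new char, reset run to 1
  Position 4 ('a'): continues run of 'a', length=2
  Position 5 ('a'): continues run of 'a', length=3
  Position 6 ('b'): new char, reset run to 1
  Position 7 ('a'): new char, reset run to 1
  Position 8 ('b'): new char, reset run to 1
  Position 9 ('a'): new char, reset run to 1
Longest run: 'a' with length 3

3


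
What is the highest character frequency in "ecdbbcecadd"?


Input: ecdbbcecadd
Character counts:
  'a': 1
  'b': 2
  'c': 3
  'd': 3
  'e': 2
Maximum frequency: 3

3


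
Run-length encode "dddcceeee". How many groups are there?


Input: dddcceeee
Scanning for consecutive runs:
  Group 1: 'd' x 3 (positions 0-2)
  Group 2: 'c' x 2 (positions 3-4)
  Group 3: 'e' x 4 (positions 5-8)
Total groups: 3

3


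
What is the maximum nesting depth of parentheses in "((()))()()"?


Input: "((()))()()"
Tracking depth:
  Position 0 '(': depth becomes 1
  Position 1 '(': depth becomes 2
  Position 2 '(': depth becomes 3
  Position 3 ')': depth becomes 2
  Position 4 ')': depth becomes 1
  Position 5 ')': depth becomes 0
  Position 6 '(': depth becomes 1
  Position 7 ')': depth becomes 0
  Position 8 '(': depth becomes 1
  Position 9 ')': depth becomes 0
Maximum depth reached: 3

3


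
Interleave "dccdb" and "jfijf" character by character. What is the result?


Interleaving "dccdb" and "jfijf":
  Position 0: 'd' from first, 'j' from second => "dj"
  Position 1: 'c' from first, 'f' from second => "cf"
  Position 2: 'c' from first, 'i' from second => "ci"
  Position 3: 'd' from first, 'j' from second => "dj"
  Position 4: 'b' from first, 'f' from second => "bf"
Result: djcfcidjbf

djcfcidjbf


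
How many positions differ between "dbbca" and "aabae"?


Comparing "dbbca" and "aabae" position by position:
  Position 0: 'd' vs 'a' => DIFFER
  Position 1: 'b' vs 'a' => DIFFER
  Position 2: 'b' vs 'b' => same
  Position 3: 'c' vs 'a' => DIFFER
  Position 4: 'a' vs 'e' => DIFFER
Positions that differ: 4

4


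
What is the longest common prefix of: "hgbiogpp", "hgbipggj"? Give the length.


Words: hgbiogpp, hgbipggj
  Position 0: all 'h' => match
  Position 1: all 'g' => match
  Position 2: all 'b' => match
  Position 3: all 'i' => match
  Position 4: ('o', 'p') => mismatch, stop
LCP = "hgbi" (length 4)

4


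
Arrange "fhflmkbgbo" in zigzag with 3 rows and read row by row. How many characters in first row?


Zigzag "fhflmkbgbo" into 3 rows:
Placing characters:
  'f' => row 0
  'h' => row 1
  'f' => row 2
  'l' => row 1
  'm' => row 0
  'k' => row 1
  'b' => row 2
  'g' => row 1
  'b' => row 0
  'o' => row 1
Rows:
  Row 0: "fmb"
  Row 1: "hlkgo"
  Row 2: "fb"
First row length: 3

3


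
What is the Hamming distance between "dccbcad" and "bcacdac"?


Comparing "dccbcad" and "bcacdac" position by position:
  Position 0: 'd' vs 'b' => differ
  Position 1: 'c' vs 'c' => same
  Position 2: 'c' vs 'a' => differ
  Position 3: 'b' vs 'c' => differ
  Position 4: 'c' vs 'd' => differ
  Position 5: 'a' vs 'a' => same
  Position 6: 'd' vs 'c' => differ
Total differences (Hamming distance): 5

5


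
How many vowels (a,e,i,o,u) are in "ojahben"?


Input: ojahben
Checking each character:
  'o' at position 0: vowel (running total: 1)
  'j' at position 1: consonant
  'a' at position 2: vowel (running total: 2)
  'h' at position 3: consonant
  'b' at position 4: consonant
  'e' at position 5: vowel (running total: 3)
  'n' at position 6: consonant
Total vowels: 3

3


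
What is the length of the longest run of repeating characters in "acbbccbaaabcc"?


Input: "acbbccbaaabcc"
Scanning for longest run:
  Position 1 ('c'): new char, reset run to 1
  Position 2 ('b'): new char, reset run to 1
  Position 3 ('b'): continues run of 'b', length=2
  Position 4 ('c'): new char, reset run to 1
  Position 5 ('c'): continues run of 'c', length=2
  Position 6 ('b'): new char, reset run to 1
  Position 7 ('a'): new char, reset run to 1
  Position 8 ('a'): continues run of 'a', length=2
  Position 9 ('a'): continues run of 'a', length=3
  Position 10 ('b'): new char, reset run to 1
  Position 11 ('c'): new char, reset run to 1
  Position 12 ('c'): continues run of 'c', length=2
Longest run: 'a' with length 3

3


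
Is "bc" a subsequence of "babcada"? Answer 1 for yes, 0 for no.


Check if "bc" is a subsequence of "babcada"
Greedy scan:
  Position 0 ('b'): matches sub[0] = 'b'
  Position 1 ('a'): no match needed
  Position 2 ('b'): no match needed
  Position 3 ('c'): matches sub[1] = 'c'
  Position 4 ('a'): no match needed
  Position 5 ('d'): no match needed
  Position 6 ('a'): no match needed
All 2 characters matched => is a subsequence

1


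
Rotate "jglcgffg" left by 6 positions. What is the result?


Input: "jglcgffg", rotate left by 6
First 6 characters: "jglcgf"
Remaining characters: "fg"
Concatenate remaining + first: "fg" + "jglcgf" = "fgjglcgf"

fgjglcgf


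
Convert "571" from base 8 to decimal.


Input: "571" in base 8
Positional expansion:
  Digit '5' (value 5) x 8^2 = 320
  Digit '7' (value 7) x 8^1 = 56
  Digit '1' (value 1) x 8^0 = 1
Sum = 377

377


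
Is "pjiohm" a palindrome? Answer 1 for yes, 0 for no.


Input: pjiohm
Reversed: mhoijp
  Compare pos 0 ('p') with pos 5 ('m'): MISMATCH
  Compare pos 1 ('j') with pos 4 ('h'): MISMATCH
  Compare pos 2 ('i') with pos 3 ('o'): MISMATCH
Result: not a palindrome

0


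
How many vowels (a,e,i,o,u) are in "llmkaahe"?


Input: llmkaahe
Checking each character:
  'l' at position 0: consonant
  'l' at position 1: consonant
  'm' at position 2: consonant
  'k' at position 3: consonant
  'a' at position 4: vowel (running total: 1)
  'a' at position 5: vowel (running total: 2)
  'h' at position 6: consonant
  'e' at position 7: vowel (running total: 3)
Total vowels: 3

3


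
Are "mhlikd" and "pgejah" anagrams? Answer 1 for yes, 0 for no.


Strings: "mhlikd", "pgejah"
Sorted first:  dhiklm
Sorted second: aeghjp
Differ at position 0: 'd' vs 'a' => not anagrams

0


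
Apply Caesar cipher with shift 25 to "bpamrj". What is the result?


Caesar cipher: shift "bpamrj" by 25
  'b' (pos 1) + 25 = pos 0 = 'a'
  'p' (pos 15) + 25 = pos 14 = 'o'
  'a' (pos 0) + 25 = pos 25 = 'z'
  'm' (pos 12) + 25 = pos 11 = 'l'
  'r' (pos 17) + 25 = pos 16 = 'q'
  'j' (pos 9) + 25 = pos 8 = 'i'
Result: aozlqi

aozlqi


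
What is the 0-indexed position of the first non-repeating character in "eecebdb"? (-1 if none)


Input: eecebdb
Character frequencies:
  'b': 2
  'c': 1
  'd': 1
  'e': 3
Scanning left to right for freq == 1:
  Position 0 ('e'): freq=3, skip
  Position 1 ('e'): freq=3, skip
  Position 2 ('c'): unique! => answer = 2

2


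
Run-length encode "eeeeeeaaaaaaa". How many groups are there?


Input: eeeeeeaaaaaaa
Scanning for consecutive runs:
  Group 1: 'e' x 6 (positions 0-5)
  Group 2: 'a' x 7 (positions 6-12)
Total groups: 2

2


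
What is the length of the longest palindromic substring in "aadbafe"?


Input: "aadbafe"
Checking substrings for palindromes:
  [0:2] "aa" (len 2) => palindrome
Longest palindromic substring: "aa" with length 2

2


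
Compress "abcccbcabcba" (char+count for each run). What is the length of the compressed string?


Input: abcccbcabcba
Runs:
  'a' x 1 => "a1"
  'b' x 1 => "b1"
  'c' x 3 => "c3"
  'b' x 1 => "b1"
  'c' x 1 => "c1"
  'a' x 1 => "a1"
  'b' x 1 => "b1"
  'c' x 1 => "c1"
  'b' x 1 => "b1"
  'a' x 1 => "a1"
Compressed: "a1b1c3b1c1a1b1c1b1a1"
Compressed length: 20

20


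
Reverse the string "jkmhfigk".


Input: jkmhfigk
Reading characters right to left:
  Position 7: 'k'
  Position 6: 'g'
  Position 5: 'i'
  Position 4: 'f'
  Position 3: 'h'
  Position 2: 'm'
  Position 1: 'k'
  Position 0: 'j'
Reversed: kgifhmkj

kgifhmkj


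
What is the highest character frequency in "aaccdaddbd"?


Input: aaccdaddbd
Character counts:
  'a': 3
  'b': 1
  'c': 2
  'd': 4
Maximum frequency: 4

4


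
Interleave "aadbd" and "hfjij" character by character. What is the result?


Interleaving "aadbd" and "hfjij":
  Position 0: 'a' from first, 'h' from second => "ah"
  Position 1: 'a' from first, 'f' from second => "af"
  Position 2: 'd' from first, 'j' from second => "dj"
  Position 3: 'b' from first, 'i' from second => "bi"
  Position 4: 'd' from first, 'j' from second => "dj"
Result: ahafdjbidj

ahafdjbidj


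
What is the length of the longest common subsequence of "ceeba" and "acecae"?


LCS of "ceeba" and "acecae"
DP table:
           a    c    e    c    a    e
      0    0    0    0    0    0    0
  c   0    0    1    1    1    1    1
  e   0    0    1    2    2    2    2
  e   0    0    1    2    2    2    3
  b   0    0    1    2    2    2    3
  a   0    1    1    2    2    3    3
LCS length = dp[5][6] = 3

3


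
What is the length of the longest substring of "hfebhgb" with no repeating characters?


Input: "hfebhgb"
Sliding window (track last position of each char):
  Position 0 ('h'): window [0,0] length 1 -- new best
  Position 1 ('f'): window [0,1] length 2 -- new best
  Position 2 ('e'): window [0,2] length 3 -- new best
  Position 3 ('b'): window [0,3] length 4 -- new best
  Position 4 ('h'): repeat (last at 0), move window start to 1
  Position 4 ('h'): window [1,4] length 4
  Position 5 ('g'): window [1,5] length 5 -- new best
  Position 6 ('b'): repeat (last at 3), move window start to 4
  Position 6 ('b'): window [4,6] length 3
Longest substring with no repeats: "febhg" with length 5

5


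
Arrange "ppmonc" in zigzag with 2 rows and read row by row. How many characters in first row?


Zigzag "ppmonc" into 2 rows:
Placing characters:
  'p' => row 0
  'p' => row 1
  'm' => row 0
  'o' => row 1
  'n' => row 0
  'c' => row 1
Rows:
  Row 0: "pmn"
  Row 1: "poc"
First row length: 3

3


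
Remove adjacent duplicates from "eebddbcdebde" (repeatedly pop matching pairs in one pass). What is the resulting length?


Input: eebddbcdebde
Stack-based adjacent duplicate removal:
  Read 'e': push. Stack: e
  Read 'e': matches stack top 'e' => pop. Stack: (empty)
  Read 'b': push. Stack: b
  Read 'd': push. Stack: bd
  Read 'd': matches stack top 'd' => pop. Stack: b
  Read 'b': matches stack top 'b' => pop. Stack: (empty)
  Read 'c': push. Stack: c
  Read 'd': push. Stack: cd
  Read 'e': push. Stack: cde
  Read 'b': push. Stack: cdeb
  Read 'd': push. Stack: cdebd
  Read 'e': push. Stack: cdebde
Final stack: "cdebde" (length 6)

6


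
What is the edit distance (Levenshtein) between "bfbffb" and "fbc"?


Computing edit distance: "bfbffb" -> "fbc"
DP table:
           f    b    c
      0    1    2    3
  b   1    1    1    2
  f   2    1    2    2
  b   3    2    1    2
  f   4    3    2    2
  f   5    4    3    3
  b   6    5    4    4
Edit distance = dp[6][3] = 4

4


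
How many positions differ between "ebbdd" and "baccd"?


Comparing "ebbdd" and "baccd" position by position:
  Position 0: 'e' vs 'b' => DIFFER
  Position 1: 'b' vs 'a' => DIFFER
  Position 2: 'b' vs 'c' => DIFFER
  Position 3: 'd' vs 'c' => DIFFER
  Position 4: 'd' vs 'd' => same
Positions that differ: 4

4


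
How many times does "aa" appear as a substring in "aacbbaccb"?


Searching for "aa" in "aacbbaccb"
Scanning each position:
  Position 0: "aa" => MATCH
  Position 1: "ac" => no
  Position 2: "cb" => no
  Position 3: "bb" => no
  Position 4: "ba" => no
  Position 5: "ac" => no
  Position 6: "cc" => no
  Position 7: "cb" => no
Total occurrences: 1

1


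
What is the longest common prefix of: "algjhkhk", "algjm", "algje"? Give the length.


Words: algjhkhk, algjm, algje
  Position 0: all 'a' => match
  Position 1: all 'l' => match
  Position 2: all 'g' => match
  Position 3: all 'j' => match
  Position 4: ('h', 'm', 'e') => mismatch, stop
LCP = "algj" (length 4)

4


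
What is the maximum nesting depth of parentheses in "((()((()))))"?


Input: "((()((()))))"
Tracking depth:
  Position 0 '(': depth becomes 1
  Position 1 '(': depth becomes 2
  Position 2 '(': depth becomes 3
  Position 3 ')': depth becomes 2
  Position 4 '(': depth becomes 3
  Position 5 '(': depth becomes 4
  Position 6 '(': depth becomes 5
  Position 7 ')': depth becomes 4
  Position 8 ')': depth becomes 3
  Position 9 ')': depth becomes 2
  Position 10 ')': depth becomes 1
  Position 11 ')': depth becomes 0
Maximum depth reached: 5

5


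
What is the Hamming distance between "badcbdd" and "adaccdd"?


Comparing "badcbdd" and "adaccdd" position by position:
  Position 0: 'b' vs 'a' => differ
  Position 1: 'a' vs 'd' => differ
  Position 2: 'd' vs 'a' => differ
  Position 3: 'c' vs 'c' => same
  Position 4: 'b' vs 'c' => differ
  Position 5: 'd' vs 'd' => same
  Position 6: 'd' vs 'd' => same
Total differences (Hamming distance): 4

4


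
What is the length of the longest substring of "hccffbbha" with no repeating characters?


Input: "hccffbbha"
Sliding window (track last position of each char):
  Position 0 ('h'): window [0,0] length 1 -- new best
  Position 1 ('c'): window [0,1] length 2 -- new best
  Position 2 ('c'): repeat (last at 1), move window start to 2
  Position 2 ('c'): window [2,2] length 1
  Position 3 ('f'): window [2,3] length 2
  Position 4 ('f'): repeat (last at 3), move window start to 4
  Position 4 ('f'): window [4,4] length 1
  Position 5 ('b'): window [4,5] length 2
  Position 6 ('b'): repeat (last at 5), move window start to 6
  Position 6 ('b'): window [6,6] length 1
  Position 7 ('h'): window [6,7] length 2
  Position 8 ('a'): window [6,8] length 3 -- new best
Longest substring with no repeats: "bha" with length 3

3


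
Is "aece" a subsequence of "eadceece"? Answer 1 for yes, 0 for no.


Check if "aece" is a subsequence of "eadceece"
Greedy scan:
  Position 0 ('e'): no match needed
  Position 1 ('a'): matches sub[0] = 'a'
  Position 2 ('d'): no match needed
  Position 3 ('c'): no match needed
  Position 4 ('e'): matches sub[1] = 'e'
  Position 5 ('e'): no match needed
  Position 6 ('c'): matches sub[2] = 'c'
  Position 7 ('e'): matches sub[3] = 'e'
All 4 characters matched => is a subsequence

1


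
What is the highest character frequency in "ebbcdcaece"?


Input: ebbcdcaece
Character counts:
  'a': 1
  'b': 2
  'c': 3
  'd': 1
  'e': 3
Maximum frequency: 3

3


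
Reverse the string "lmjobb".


Input: lmjobb
Reading characters right to left:
  Position 5: 'b'
  Position 4: 'b'
  Position 3: 'o'
  Position 2: 'j'
  Position 1: 'm'
  Position 0: 'l'
Reversed: bbojml

bbojml


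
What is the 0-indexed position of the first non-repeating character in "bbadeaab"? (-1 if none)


Input: bbadeaab
Character frequencies:
  'a': 3
  'b': 3
  'd': 1
  'e': 1
Scanning left to right for freq == 1:
  Position 0 ('b'): freq=3, skip
  Position 1 ('b'): freq=3, skip
  Position 2 ('a'): freq=3, skip
  Position 3 ('d'): unique! => answer = 3

3


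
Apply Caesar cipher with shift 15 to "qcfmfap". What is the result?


Caesar cipher: shift "qcfmfap" by 15
  'q' (pos 16) + 15 = pos 5 = 'f'
  'c' (pos 2) + 15 = pos 17 = 'r'
  'f' (pos 5) + 15 = pos 20 = 'u'
  'm' (pos 12) + 15 = pos 1 = 'b'
  'f' (pos 5) + 15 = pos 20 = 'u'
  'a' (pos 0) + 15 = pos 15 = 'p'
  'p' (pos 15) + 15 = pos 4 = 'e'
Result: frubupe

frubupe


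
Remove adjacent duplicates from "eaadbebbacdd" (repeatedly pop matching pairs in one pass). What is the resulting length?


Input: eaadbebbacdd
Stack-based adjacent duplicate removal:
  Read 'e': push. Stack: e
  Read 'a': push. Stack: ea
  Read 'a': matches stack top 'a' => pop. Stack: e
  Read 'd': push. Stack: ed
  Read 'b': push. Stack: edb
  Read 'e': push. Stack: edbe
  Read 'b': push. Stack: edbeb
  Read 'b': matches stack top 'b' => pop. Stack: edbe
  Read 'a': push. Stack: edbea
  Read 'c': push. Stack: edbeac
  Read 'd': push. Stack: edbeacd
  Read 'd': matches stack top 'd' => pop. Stack: edbeac
Final stack: "edbeac" (length 6)

6


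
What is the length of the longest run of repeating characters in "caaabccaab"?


Input: "caaabccaab"
Scanning for longest run:
  Position 1 ('a'): new char, reset run to 1
  Position 2 ('a'): continues run of 'a', length=2
  Position 3 ('a'): continues run of 'a', length=3
  Position 4 ('b'): new char, reset run to 1
  Position 5 ('c'): new char, reset run to 1
  Position 6 ('c'): continues run of 'c', length=2
  Position 7 ('a'): new char, reset run to 1
  Position 8 ('a'): continues run of 'a', length=2
  Position 9 ('b'): new char, reset run to 1
Longest run: 'a' with length 3

3


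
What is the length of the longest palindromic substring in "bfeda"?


Input: "bfeda"
Checking substrings for palindromes:
  No multi-char palindromic substrings found
Longest palindromic substring: "b" with length 1

1


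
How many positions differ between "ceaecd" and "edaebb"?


Comparing "ceaecd" and "edaebb" position by position:
  Position 0: 'c' vs 'e' => DIFFER
  Position 1: 'e' vs 'd' => DIFFER
  Position 2: 'a' vs 'a' => same
  Position 3: 'e' vs 'e' => same
  Position 4: 'c' vs 'b' => DIFFER
  Position 5: 'd' vs 'b' => DIFFER
Positions that differ: 4

4


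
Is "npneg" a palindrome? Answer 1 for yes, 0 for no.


Input: npneg
Reversed: genpn
  Compare pos 0 ('n') with pos 4 ('g'): MISMATCH
  Compare pos 1 ('p') with pos 3 ('e'): MISMATCH
Result: not a palindrome

0


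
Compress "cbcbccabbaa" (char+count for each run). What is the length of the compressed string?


Input: cbcbccabbaa
Runs:
  'c' x 1 => "c1"
  'b' x 1 => "b1"
  'c' x 1 => "c1"
  'b' x 1 => "b1"
  'c' x 2 => "c2"
  'a' x 1 => "a1"
  'b' x 2 => "b2"
  'a' x 2 => "a2"
Compressed: "c1b1c1b1c2a1b2a2"
Compressed length: 16

16


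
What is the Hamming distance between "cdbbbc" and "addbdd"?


Comparing "cdbbbc" and "addbdd" position by position:
  Position 0: 'c' vs 'a' => differ
  Position 1: 'd' vs 'd' => same
  Position 2: 'b' vs 'd' => differ
  Position 3: 'b' vs 'b' => same
  Position 4: 'b' vs 'd' => differ
  Position 5: 'c' vs 'd' => differ
Total differences (Hamming distance): 4

4


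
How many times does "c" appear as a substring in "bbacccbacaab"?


Searching for "c" in "bbacccbacaab"
Scanning each position:
  Position 0: "b" => no
  Position 1: "b" => no
  Position 2: "a" => no
  Position 3: "c" => MATCH
  Position 4: "c" => MATCH
  Position 5: "c" => MATCH
  Position 6: "b" => no
  Position 7: "a" => no
  Position 8: "c" => MATCH
  Position 9: "a" => no
  Position 10: "a" => no
  Position 11: "b" => no
Total occurrences: 4

4
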